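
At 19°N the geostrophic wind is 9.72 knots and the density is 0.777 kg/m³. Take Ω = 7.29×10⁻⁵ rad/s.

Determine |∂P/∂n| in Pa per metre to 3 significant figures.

Coriolis parameter at 19°N:
f = 2Ω sin φ = 2 × 7.29×10⁻⁵ × sin 19° = 4.75×10⁻⁵ s⁻¹
Wind speed in SI: 9.72 knots = 5.00 m/s
Geostrophic balance rearranged: |∂P/∂n| = f ρ V_g
|∂P/∂n| = 4.75×10⁻⁵ × 0.777 × 5.00 = 1.84×10⁻⁴ Pa/m

1.84×10⁻⁴ Pa/m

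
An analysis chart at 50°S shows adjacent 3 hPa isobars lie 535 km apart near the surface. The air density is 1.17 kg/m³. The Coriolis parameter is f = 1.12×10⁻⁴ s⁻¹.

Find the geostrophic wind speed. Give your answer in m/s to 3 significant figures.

4.28 m/s

Pressure gradient: |∂P/∂n| = 300 Pa / 535000 m = 5.61×10⁻⁴ Pa/m
Geostrophic balance (pressure-gradient force = Coriolis force):
V_g = (1/(fρ)) |∂P/∂n| = 5.61×10⁻⁴ / (1.12×10⁻⁴ × 1.17) = 4.28 m/s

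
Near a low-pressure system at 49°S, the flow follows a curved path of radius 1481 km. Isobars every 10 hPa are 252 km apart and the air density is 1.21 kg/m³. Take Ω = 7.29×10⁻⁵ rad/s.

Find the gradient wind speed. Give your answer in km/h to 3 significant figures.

Coriolis parameter at 49°S:
f = 2Ω sin φ = 2 × 7.29×10⁻⁵ × sin 49° = 1.10×10⁻⁴ s⁻¹
Pressure gradient: |∂P/∂n| = 1000 Pa / 252000 m = 3.97×10⁻³ Pa/m
Geostrophic speed: V_g = |∂P/∂n|/(fρ) = 3.97×10⁻³/(1.10×10⁻⁴ × 1.21) = 29.8 m/s
Around a low, centrifugal force acts outward with Coriolis, so pressure-gradient force balances both:
(1/ρ)|∂P/∂n| = fV + V²/R  →  V² + fR·V − fR·V_g = 0
With fR = 1.10×10⁻⁴ × 1481×10³ m = 163 m/s:
V = [−fR + √((fR)² + 4 fR V_g)]/2 = [−163 + √(163² + 4×163×29.8)]/2 = 25.7 m/s
Subgeostrophic (V < V_g = 29.8 m/s), as expected around a low.
Converting: 25.7 m/s × 3.6 = 92.7 km/h

92.7 km/h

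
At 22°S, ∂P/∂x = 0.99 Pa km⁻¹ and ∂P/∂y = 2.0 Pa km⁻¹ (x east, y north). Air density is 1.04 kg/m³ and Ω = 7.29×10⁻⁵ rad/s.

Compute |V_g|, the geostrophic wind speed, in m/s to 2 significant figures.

39 m/s

Coriolis parameter at 22°S:
f = 2Ω sin φ = 2 × 7.29×10⁻⁵ × sin 22° = 5.46×10⁻⁵ s⁻¹
In the Southern Hemisphere f is negative: f = −5.46×10⁻⁵ s⁻¹.
Component geostrophic relations (x east, y north):
u_g = −(1/(fρ)) ∂P/∂y,  v_g = (1/(fρ)) ∂P/∂x
u_g = −(2.0×10⁻³)/(−5.46×10⁻⁵ × 1.04) = 35.2 m/s;  v_g = (0.99×10⁻³)/(−5.46×10⁻⁵ × 1.04) = −17.4 m/s
|V_g| = √(u_g² + v_g²) = 39.3 m/s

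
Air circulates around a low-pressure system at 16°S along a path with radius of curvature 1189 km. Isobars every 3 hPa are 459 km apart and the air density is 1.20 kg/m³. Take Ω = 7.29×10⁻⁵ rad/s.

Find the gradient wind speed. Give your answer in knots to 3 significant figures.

21.4 knots

Coriolis parameter at 16°S:
f = 2Ω sin φ = 2 × 7.29×10⁻⁵ × sin 16° = 4.02×10⁻⁵ s⁻¹
Pressure gradient: |∂P/∂n| = 300 Pa / 459000 m = 6.54×10⁻⁴ Pa/m
Geostrophic speed: V_g = |∂P/∂n|/(fρ) = 6.54×10⁻⁴/(4.02×10⁻⁵ × 1.20) = 13.6 m/s
Around a low, centrifugal force acts outward with Coriolis, so pressure-gradient force balances both:
(1/ρ)|∂P/∂n| = fV + V²/R  →  V² + fR·V − fR·V_g = 0
With fR = 4.02×10⁻⁵ × 1189×10³ m = 47.8 m/s:
V = [−fR + √((fR)² + 4 fR V_g)]/2 = [−47.8 + √(47.8² + 4×47.8×13.6)]/2 = 11 m/s
Subgeostrophic (V < V_g = 13.6 m/s), as expected around a low.
Converting: 11 m/s × 1.944 = 21.4 knots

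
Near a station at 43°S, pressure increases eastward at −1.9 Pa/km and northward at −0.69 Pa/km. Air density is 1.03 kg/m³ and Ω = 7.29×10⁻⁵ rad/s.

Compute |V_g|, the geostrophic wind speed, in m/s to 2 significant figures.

20 m/s

Coriolis parameter at 43°S:
f = 2Ω sin φ = 2 × 7.29×10⁻⁵ × sin 43° = 9.94×10⁻⁵ s⁻¹
In the Southern Hemisphere f is negative: f = −9.94×10⁻⁵ s⁻¹.
Component geostrophic relations (x east, y north):
u_g = −(1/(fρ)) ∂P/∂y,  v_g = (1/(fρ)) ∂P/∂x
u_g = −(−0.69×10⁻³)/(−9.94×10⁻⁵ × 1.03) = −6.74 m/s;  v_g = (−1.9×10⁻³)/(−9.94×10⁻⁵ × 1.03) = 18.6 m/s
|V_g| = √(u_g² + v_g²) = 19.7 m/s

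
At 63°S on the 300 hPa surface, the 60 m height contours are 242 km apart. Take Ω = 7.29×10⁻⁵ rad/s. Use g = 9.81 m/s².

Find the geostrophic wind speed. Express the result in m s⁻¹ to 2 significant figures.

19 m s⁻¹

Coriolis parameter at 63°S:
f = 2Ω sin φ = 2 × 7.29×10⁻⁵ × sin 63° = 1.30×10⁻⁴ s⁻¹
Height gradient: |∂Z/∂n| = 60 m / 242000 m = 2.48×10⁻⁴
On a pressure surface, geostrophic balance gives V_g = (g/f)|∂Z/∂n|:
V_g = 9.81 × 2.48×10⁻⁴ / 1.30×10⁻⁴ = 18.7 m/s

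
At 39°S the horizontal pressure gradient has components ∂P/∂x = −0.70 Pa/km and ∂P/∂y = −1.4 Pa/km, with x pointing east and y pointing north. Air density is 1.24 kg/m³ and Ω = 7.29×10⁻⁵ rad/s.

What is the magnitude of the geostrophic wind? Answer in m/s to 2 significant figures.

14 m/s

Coriolis parameter at 39°S:
f = 2Ω sin φ = 2 × 7.29×10⁻⁵ × sin 39° = 9.18×10⁻⁵ s⁻¹
In the Southern Hemisphere f is negative: f = −9.18×10⁻⁵ s⁻¹.
Component geostrophic relations (x east, y north):
u_g = −(1/(fρ)) ∂P/∂y,  v_g = (1/(fρ)) ∂P/∂x
u_g = −(−1.4×10⁻³)/(−9.18×10⁻⁵ × 1.24) = −12.3 m/s;  v_g = (−0.70×10⁻³)/(−9.18×10⁻⁵ × 1.24) = 6.15 m/s
|V_g| = √(u_g² + v_g²) = 13.8 m/s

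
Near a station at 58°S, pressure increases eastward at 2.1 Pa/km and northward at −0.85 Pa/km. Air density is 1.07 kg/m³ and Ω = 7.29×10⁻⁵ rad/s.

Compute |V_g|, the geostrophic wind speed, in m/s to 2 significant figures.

17 m/s

Coriolis parameter at 58°S:
f = 2Ω sin φ = 2 × 7.29×10⁻⁵ × sin 58° = 1.24×10⁻⁴ s⁻¹
In the Southern Hemisphere f is negative: f = −1.24×10⁻⁴ s⁻¹.
Component geostrophic relations (x east, y north):
u_g = −(1/(fρ)) ∂P/∂y,  v_g = (1/(fρ)) ∂P/∂x
u_g = −(−0.85×10⁻³)/(−1.24×10⁻⁴ × 1.07) = −6.42 m/s;  v_g = (2.1×10⁻³)/(−1.24×10⁻⁴ × 1.07) = −15.9 m/s
|V_g| = √(u_g² + v_g²) = 17.1 m/s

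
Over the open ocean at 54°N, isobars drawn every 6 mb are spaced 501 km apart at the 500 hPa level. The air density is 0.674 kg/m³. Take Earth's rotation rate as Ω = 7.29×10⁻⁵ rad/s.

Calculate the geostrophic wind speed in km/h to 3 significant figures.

54.2 km/h

Coriolis parameter at 54°N:
f = 2Ω sin φ = 2 × 7.29×10⁻⁵ × sin 54° = 1.18×10⁻⁴ s⁻¹
Pressure gradient: |∂P/∂n| = 600 Pa / 501000 m = 1.20×10⁻³ Pa/m
Geostrophic balance (pressure-gradient force = Coriolis force):
V_g = (1/(fρ)) |∂P/∂n| = 1.20×10⁻³ / (1.18×10⁻⁴ × 0.674) = 15.1 m/s
Converting: 15.1 m/s × 3.6 = 54.2 km/h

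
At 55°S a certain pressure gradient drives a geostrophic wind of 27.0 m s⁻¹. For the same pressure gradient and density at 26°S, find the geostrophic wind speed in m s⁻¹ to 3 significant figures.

50.5 m s⁻¹

With the same pressure gradient and density, V_g ∝ 1/f ∝ 1/sin φ.
V₂ = V₁ · sin φ₁ / sin φ₂ = 27.0 × sin 55° / sin 26°
V₂ = 27.0 × 0.8192/0.4384 = 50.5 m s⁻¹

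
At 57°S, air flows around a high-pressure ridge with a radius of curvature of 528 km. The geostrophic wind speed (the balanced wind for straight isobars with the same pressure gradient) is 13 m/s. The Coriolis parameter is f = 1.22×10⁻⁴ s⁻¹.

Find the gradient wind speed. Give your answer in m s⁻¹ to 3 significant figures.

Around a high, pressure-gradient force acts outward with centrifugal, so Coriolis balances both:
fV = (1/ρ)|∂P/∂n| + V²/R  →  V² − fR·V + fR·V_g = 0
With fR = 1.22×10⁻⁴ × 528×10³ m = 64.4 m/s:
V = [fR − √((fR)² − 4 fR V_g)]/2 = [64.4 − √(64.4² − 4×64.4×13)]/2 = 18.1 m/s
Supergeostrophic (V > V_g = 13 m/s), as expected around a high.

18.1 m s⁻¹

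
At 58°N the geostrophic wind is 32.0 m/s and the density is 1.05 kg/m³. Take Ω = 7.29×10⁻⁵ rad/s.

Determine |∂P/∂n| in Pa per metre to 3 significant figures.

Coriolis parameter at 58°N:
f = 2Ω sin φ = 2 × 7.29×10⁻⁵ × sin 58° = 1.24×10⁻⁴ s⁻¹
Geostrophic balance rearranged: |∂P/∂n| = f ρ V_g
|∂P/∂n| = 1.24×10⁻⁴ × 1.05 × 32.0 = 4.15×10⁻³ Pa/m

4.15×10⁻³ Pa/m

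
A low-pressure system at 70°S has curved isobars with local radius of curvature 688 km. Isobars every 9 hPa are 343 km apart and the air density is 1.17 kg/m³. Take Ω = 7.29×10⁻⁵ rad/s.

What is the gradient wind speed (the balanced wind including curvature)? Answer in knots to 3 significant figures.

27.6 knots

Coriolis parameter at 70°S:
f = 2Ω sin φ = 2 × 7.29×10⁻⁵ × sin 70° = 1.37×10⁻⁴ s⁻¹
Pressure gradient: |∂P/∂n| = 900 Pa / 343000 m = 2.62×10⁻³ Pa/m
Geostrophic speed: V_g = |∂P/∂n|/(fρ) = 2.62×10⁻³/(1.37×10⁻⁴ × 1.17) = 16.4 m/s
Around a low, centrifugal force acts outward with Coriolis, so pressure-gradient force balances both:
(1/ρ)|∂P/∂n| = fV + V²/R  →  V² + fR·V − fR·V_g = 0
With fR = 1.37×10⁻⁴ × 688×10³ m = 94.3 m/s:
V = [−fR + √((fR)² + 4 fR V_g)]/2 = [−94.3 + √(94.3² + 4×94.3×16.4)]/2 = 14.2 m/s
Subgeostrophic (V < V_g = 16.4 m/s), as expected around a low.
Converting: 14.2 m/s × 1.944 = 27.6 knots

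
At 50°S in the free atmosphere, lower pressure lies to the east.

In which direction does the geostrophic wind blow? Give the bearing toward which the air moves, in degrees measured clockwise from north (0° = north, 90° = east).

The pressure-gradient force points toward the east (bearing 090°).
Geostrophic balance: in the Southern Hemisphere the Coriolis force deflects motion to the left, so the geostrophic wind blows 90° to the left of the pressure-gradient force (low pressure on the right).
Rotating 090° by 90° counterclockwise gives 000° — the wind blows toward the north.

000°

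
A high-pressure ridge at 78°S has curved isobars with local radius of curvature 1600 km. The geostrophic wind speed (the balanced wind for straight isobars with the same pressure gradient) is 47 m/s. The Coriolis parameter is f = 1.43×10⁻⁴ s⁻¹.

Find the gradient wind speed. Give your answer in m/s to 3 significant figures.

66.1 m/s

Around a high, pressure-gradient force acts outward with centrifugal, so Coriolis balances both:
fV = (1/ρ)|∂P/∂n| + V²/R  →  V² − fR·V + fR·V_g = 0
With fR = 1.43×10⁻⁴ × 1600×10³ m = 229 m/s:
V = [fR − √((fR)² − 4 fR V_g)]/2 = [229 − √(229² − 4×229×47)]/2 = 66.1 m/s
Supergeostrophic (V > V_g = 47 m/s), as expected around a high.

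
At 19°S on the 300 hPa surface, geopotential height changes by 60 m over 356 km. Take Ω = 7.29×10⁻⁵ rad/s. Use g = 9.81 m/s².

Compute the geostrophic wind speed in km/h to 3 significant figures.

125 km/h

Coriolis parameter at 19°S:
f = 2Ω sin φ = 2 × 7.29×10⁻⁵ × sin 19° = 4.75×10⁻⁵ s⁻¹
Height gradient: |∂Z/∂n| = 60 m / 356000 m = 1.69×10⁻⁴
On a pressure surface, geostrophic balance gives V_g = (g/f)|∂Z/∂n|:
V_g = 9.81 × 1.69×10⁻⁴ / 4.75×10⁻⁵ = 34.8 m/s
Converting: 34.8 m/s × 3.6 = 125 km/h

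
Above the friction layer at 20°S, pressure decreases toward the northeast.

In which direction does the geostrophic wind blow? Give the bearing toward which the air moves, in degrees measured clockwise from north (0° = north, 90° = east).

315°

The pressure-gradient force points toward the northeast (bearing 045°).
Geostrophic balance: in the Southern Hemisphere the Coriolis force deflects motion to the left, so the geostrophic wind blows 90° to the left of the pressure-gradient force (low pressure on the right).
Rotating 045° by 90° counterclockwise gives 315° — the wind blows toward the northwest.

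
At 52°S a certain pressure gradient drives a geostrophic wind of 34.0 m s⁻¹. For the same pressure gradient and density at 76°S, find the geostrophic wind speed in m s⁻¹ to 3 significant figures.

27.6 m s⁻¹

With the same pressure gradient and density, V_g ∝ 1/f ∝ 1/sin φ.
V₂ = V₁ · sin φ₁ / sin φ₂ = 34.0 × sin 52° / sin 76°
V₂ = 34.0 × 0.7880/0.9703 = 27.6 m s⁻¹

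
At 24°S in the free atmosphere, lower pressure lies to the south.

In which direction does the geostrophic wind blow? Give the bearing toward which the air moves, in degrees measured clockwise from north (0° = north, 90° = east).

090°

The pressure-gradient force points toward the south (bearing 180°).
Geostrophic balance: in the Southern Hemisphere the Coriolis force deflects motion to the left, so the geostrophic wind blows 90° to the left of the pressure-gradient force (low pressure on the right).
Rotating 180° by 90° counterclockwise gives 090° — the wind blows toward the east.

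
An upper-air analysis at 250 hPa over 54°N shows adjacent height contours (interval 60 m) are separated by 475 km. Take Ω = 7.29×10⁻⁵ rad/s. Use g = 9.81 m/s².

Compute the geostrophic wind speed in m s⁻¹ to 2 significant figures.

Coriolis parameter at 54°N:
f = 2Ω sin φ = 2 × 7.29×10⁻⁵ × sin 54° = 1.18×10⁻⁴ s⁻¹
Height gradient: |∂Z/∂n| = 60 m / 475000 m = 1.26×10⁻⁴
On a pressure surface, geostrophic balance gives V_g = (g/f)|∂Z/∂n|:
V_g = 9.81 × 1.26×10⁻⁴ / 1.18×10⁻⁴ = 10.5 m/s

11 m s⁻¹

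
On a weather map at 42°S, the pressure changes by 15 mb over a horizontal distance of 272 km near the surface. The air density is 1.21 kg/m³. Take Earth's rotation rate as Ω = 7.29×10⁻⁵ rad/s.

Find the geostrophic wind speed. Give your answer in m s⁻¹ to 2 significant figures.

Coriolis parameter at 42°S:
f = 2Ω sin φ = 2 × 7.29×10⁻⁵ × sin 42° = 9.76×10⁻⁵ s⁻¹
Pressure gradient: |∂P/∂n| = 1500 Pa / 272000 m = 5.51×10⁻³ Pa/m
Geostrophic balance (pressure-gradient force = Coriolis force):
V_g = (1/(fρ)) |∂P/∂n| = 5.51×10⁻³ / (9.76×10⁻⁵ × 1.21) = 46.7 m/s

47 m s⁻¹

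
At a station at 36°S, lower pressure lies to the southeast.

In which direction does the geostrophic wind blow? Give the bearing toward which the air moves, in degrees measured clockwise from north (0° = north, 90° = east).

The pressure-gradient force points toward the southeast (bearing 135°).
Geostrophic balance: in the Southern Hemisphere the Coriolis force deflects motion to the left, so the geostrophic wind blows 90° to the left of the pressure-gradient force (low pressure on the right).
Rotating 135° by 90° counterclockwise gives 045° — the wind blows toward the northeast.

045°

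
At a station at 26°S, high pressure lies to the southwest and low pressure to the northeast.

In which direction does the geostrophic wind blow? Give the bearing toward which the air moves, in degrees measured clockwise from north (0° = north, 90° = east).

The pressure-gradient force points toward the northeast (bearing 045°).
Geostrophic balance: in the Southern Hemisphere the Coriolis force deflects motion to the left, so the geostrophic wind blows 90° to the left of the pressure-gradient force (low pressure on the right).
Rotating 045° by 90° counterclockwise gives 315° — the wind blows toward the northwest.

315°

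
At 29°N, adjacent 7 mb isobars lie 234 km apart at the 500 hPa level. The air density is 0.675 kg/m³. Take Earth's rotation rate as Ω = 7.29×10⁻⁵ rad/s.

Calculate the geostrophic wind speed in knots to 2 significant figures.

120 knots

Coriolis parameter at 29°N:
f = 2Ω sin φ = 2 × 7.29×10⁻⁵ × sin 29° = 7.07×10⁻⁵ s⁻¹
Pressure gradient: |∂P/∂n| = 700 Pa / 234000 m = 2.99×10⁻³ Pa/m
Geostrophic balance (pressure-gradient force = Coriolis force):
V_g = (1/(fρ)) |∂P/∂n| = 2.99×10⁻³ / (7.07×10⁻⁵ × 0.675) = 62.7 m/s
Converting: 62.7 m/s × 1.944 = 120 knots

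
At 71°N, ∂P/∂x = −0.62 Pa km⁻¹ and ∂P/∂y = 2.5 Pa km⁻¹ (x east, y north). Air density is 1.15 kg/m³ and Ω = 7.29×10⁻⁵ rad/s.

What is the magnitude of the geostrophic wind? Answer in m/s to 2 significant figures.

Coriolis parameter at 71°N:
f = 2Ω sin φ = 2 × 7.29×10⁻⁵ × sin 71° = 1.38×10⁻⁴ s⁻¹
Component geostrophic relations (x east, y north):
u_g = −(1/(fρ)) ∂P/∂y,  v_g = (1/(fρ)) ∂P/∂x
u_g = −(2.5×10⁻³)/(1.38×10⁻⁴ × 1.15) = −15.8 m/s;  v_g = (−0.62×10⁻³)/(1.38×10⁻⁴ × 1.15) = −3.91 m/s
|V_g| = √(u_g² + v_g²) = 16.2 m/s

16 m/s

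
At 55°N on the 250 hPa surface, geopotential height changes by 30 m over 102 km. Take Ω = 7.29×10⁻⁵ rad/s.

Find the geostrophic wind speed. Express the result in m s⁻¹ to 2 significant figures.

Coriolis parameter at 55°N:
f = 2Ω sin φ = 2 × 7.29×10⁻⁵ × sin 55° = 1.19×10⁻⁴ s⁻¹
Height gradient: |∂Z/∂n| = 30 m / 102000 m = 2.94×10⁻⁴
On a pressure surface, geostrophic balance gives V_g = (g/f)|∂Z/∂n|:
V_g = 9.81 × 2.94×10⁻⁴ / 1.19×10⁻⁴ = 24.2 m/s

24 m s⁻¹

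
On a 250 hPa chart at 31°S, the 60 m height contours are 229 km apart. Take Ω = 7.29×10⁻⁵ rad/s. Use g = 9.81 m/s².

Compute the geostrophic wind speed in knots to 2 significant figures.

Coriolis parameter at 31°S:
f = 2Ω sin φ = 2 × 7.29×10⁻⁵ × sin 31° = 7.51×10⁻⁵ s⁻¹
Height gradient: |∂Z/∂n| = 60 m / 229000 m = 2.62×10⁻⁴
On a pressure surface, geostrophic balance gives V_g = (g/f)|∂Z/∂n|:
V_g = 9.81 × 2.62×10⁻⁴ / 7.51×10⁻⁵ = 34.2 m/s
Converting: 34.2 m/s × 1.944 = 67 knots

67 knots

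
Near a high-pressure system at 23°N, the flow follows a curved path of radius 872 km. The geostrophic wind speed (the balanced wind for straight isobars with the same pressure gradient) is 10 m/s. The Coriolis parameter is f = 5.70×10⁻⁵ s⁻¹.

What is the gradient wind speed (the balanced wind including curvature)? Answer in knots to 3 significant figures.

Around a high, pressure-gradient force acts outward with centrifugal, so Coriolis balances both:
fV = (1/ρ)|∂P/∂n| + V²/R  →  V² − fR·V + fR·V_g = 0
With fR = 5.70×10⁻⁵ × 872×10³ m = 49.7 m/s:
V = [fR − √((fR)² − 4 fR V_g)]/2 = [49.7 − √(49.7² − 4×49.7×10)]/2 = 13.9 m/s
Supergeostrophic (V > V_g = 10 m/s), as expected around a high.
Converting: 13.9 m/s × 1.944 = 27.0 knots

27.0 knots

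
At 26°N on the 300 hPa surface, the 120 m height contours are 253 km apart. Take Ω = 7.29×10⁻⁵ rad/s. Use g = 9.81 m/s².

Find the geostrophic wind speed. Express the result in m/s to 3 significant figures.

72.8 m/s

Coriolis parameter at 26°N:
f = 2Ω sin φ = 2 × 7.29×10⁻⁵ × sin 26° = 6.39×10⁻⁵ s⁻¹
Height gradient: |∂Z/∂n| = 120 m / 253000 m = 4.74×10⁻⁴
On a pressure surface, geostrophic balance gives V_g = (g/f)|∂Z/∂n|:
V_g = 9.81 × 4.74×10⁻⁴ / 6.39×10⁻⁵ = 72.8 m/s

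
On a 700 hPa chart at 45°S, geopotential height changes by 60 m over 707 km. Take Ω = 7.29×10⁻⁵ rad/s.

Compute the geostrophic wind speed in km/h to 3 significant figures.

Coriolis parameter at 45°S:
f = 2Ω sin φ = 2 × 7.29×10⁻⁵ × sin 45° = 1.03×10⁻⁴ s⁻¹
Height gradient: |∂Z/∂n| = 60 m / 707000 m = 8.49×10⁻⁵
On a pressure surface, geostrophic balance gives V_g = (g/f)|∂Z/∂n|:
V_g = 9.81 × 8.49×10⁻⁵ / 1.03×10⁻⁴ = 8.08 m/s
Converting: 8.08 m/s × 3.6 = 29.1 km/h

29.1 km/h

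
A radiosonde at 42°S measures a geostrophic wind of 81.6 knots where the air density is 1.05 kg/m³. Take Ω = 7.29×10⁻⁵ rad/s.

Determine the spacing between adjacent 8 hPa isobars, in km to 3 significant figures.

Coriolis parameter at 42°S:
f = 2Ω sin φ = 2 × 7.29×10⁻⁵ × sin 42° = 9.76×10⁻⁵ s⁻¹
Wind speed in SI: 81.6 knots = 42.0 m/s
Geostrophic balance rearranged: |∂P/∂n| = f ρ V_g
|∂P/∂n| = 9.76×10⁻⁵ × 1.05 × 42.0 = 4.30×10⁻³ Pa/m
Isobar spacing: Δn = ΔP/|∂P/∂n| = 800 Pa / 4.30×10⁻³ Pa/m = 186039 m ≈ 186 km

186 km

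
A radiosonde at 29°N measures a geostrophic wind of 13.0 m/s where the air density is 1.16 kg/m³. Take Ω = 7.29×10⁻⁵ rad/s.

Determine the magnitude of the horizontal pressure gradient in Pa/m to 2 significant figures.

Coriolis parameter at 29°N:
f = 2Ω sin φ = 2 × 7.29×10⁻⁵ × sin 29° = 7.07×10⁻⁵ s⁻¹
Geostrophic balance rearranged: |∂P/∂n| = f ρ V_g
|∂P/∂n| = 7.07×10⁻⁵ × 1.16 × 13.0 = 1.07×10⁻³ Pa/m

1.1×10⁻³ Pa/m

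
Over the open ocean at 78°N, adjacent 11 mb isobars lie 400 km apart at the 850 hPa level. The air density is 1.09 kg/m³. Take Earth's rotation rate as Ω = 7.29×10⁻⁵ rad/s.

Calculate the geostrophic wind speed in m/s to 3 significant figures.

Coriolis parameter at 78°N:
f = 2Ω sin φ = 2 × 7.29×10⁻⁵ × sin 78° = 1.43×10⁻⁴ s⁻¹
Pressure gradient: |∂P/∂n| = 1100 Pa / 400000 m = 2.75×10⁻³ Pa/m
Geostrophic balance (pressure-gradient force = Coriolis force):
V_g = (1/(fρ)) |∂P/∂n| = 2.75×10⁻³ / (1.43×10⁻⁴ × 1.09) = 17.7 m/s

17.7 m/s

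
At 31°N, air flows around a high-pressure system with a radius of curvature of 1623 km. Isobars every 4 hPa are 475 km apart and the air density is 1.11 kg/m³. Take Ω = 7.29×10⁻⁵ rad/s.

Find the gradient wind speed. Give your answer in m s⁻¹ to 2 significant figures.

11 m s⁻¹

Coriolis parameter at 31°N:
f = 2Ω sin φ = 2 × 7.29×10⁻⁵ × sin 31° = 7.51×10⁻⁵ s⁻¹
Pressure gradient: |∂P/∂n| = 400 Pa / 475000 m = 8.42×10⁻⁴ Pa/m
Geostrophic speed: V_g = |∂P/∂n|/(fρ) = 8.42×10⁻⁴/(7.51×10⁻⁵ × 1.11) = 10.1 m/s
Around a high, pressure-gradient force acts outward with centrifugal, so Coriolis balances both:
fV = (1/ρ)|∂P/∂n| + V²/R  →  V² − fR·V + fR·V_g = 0
With fR = 7.51×10⁻⁵ × 1623×10³ m = 122 m/s:
V = [fR − √((fR)² − 4 fR V_g)]/2 = [122 − √(122² − 4×122×10.1)]/2 = 11.1 m/s
Supergeostrophic (V > V_g = 10.1 m/s), as expected around a high.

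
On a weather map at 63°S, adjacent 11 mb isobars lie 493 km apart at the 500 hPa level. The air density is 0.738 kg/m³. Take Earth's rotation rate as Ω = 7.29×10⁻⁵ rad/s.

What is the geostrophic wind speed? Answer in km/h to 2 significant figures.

84 km/h

Coriolis parameter at 63°S:
f = 2Ω sin φ = 2 × 7.29×10⁻⁵ × sin 63° = 1.30×10⁻⁴ s⁻¹
Pressure gradient: |∂P/∂n| = 1100 Pa / 493000 m = 2.23×10⁻³ Pa/m
Geostrophic balance (pressure-gradient force = Coriolis force):
V_g = (1/(fρ)) |∂P/∂n| = 2.23×10⁻³ / (1.30×10⁻⁴ × 0.738) = 23.3 m/s
Converting: 23.3 m/s × 3.6 = 84 km/h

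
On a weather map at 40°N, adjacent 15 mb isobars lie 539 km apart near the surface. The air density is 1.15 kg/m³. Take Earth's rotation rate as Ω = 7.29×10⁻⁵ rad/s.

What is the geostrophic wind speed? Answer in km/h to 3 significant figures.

93.0 km/h

Coriolis parameter at 40°N:
f = 2Ω sin φ = 2 × 7.29×10⁻⁵ × sin 40° = 9.37×10⁻⁵ s⁻¹
Pressure gradient: |∂P/∂n| = 1500 Pa / 539000 m = 2.78×10⁻³ Pa/m
Geostrophic balance (pressure-gradient force = Coriolis force):
V_g = (1/(fρ)) |∂P/∂n| = 2.78×10⁻³ / (9.37×10⁻⁵ × 1.15) = 25.8 m/s
Converting: 25.8 m/s × 3.6 = 93.0 km/h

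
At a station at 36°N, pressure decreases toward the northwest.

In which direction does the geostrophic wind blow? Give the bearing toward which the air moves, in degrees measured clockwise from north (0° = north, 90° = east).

045°

The pressure-gradient force points toward the northwest (bearing 315°).
Geostrophic balance: in the Northern Hemisphere the Coriolis force deflects motion to the right, so the geostrophic wind blows 90° to the right of the pressure-gradient force (low pressure on the left).
Rotating 315° by 90° clockwise gives 045° — the wind blows toward the northeast.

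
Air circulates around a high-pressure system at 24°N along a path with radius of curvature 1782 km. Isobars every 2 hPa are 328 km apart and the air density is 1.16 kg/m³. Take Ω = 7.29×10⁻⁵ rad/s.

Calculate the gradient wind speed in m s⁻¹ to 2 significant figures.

9.8 m s⁻¹

Coriolis parameter at 24°N:
f = 2Ω sin φ = 2 × 7.29×10⁻⁵ × sin 24° = 5.93×10⁻⁵ s⁻¹
Pressure gradient: |∂P/∂n| = 200 Pa / 328000 m = 6.10×10⁻⁴ Pa/m
Geostrophic speed: V_g = |∂P/∂n|/(fρ) = 6.10×10⁻⁴/(5.93×10⁻⁵ × 1.16) = 8.86 m/s
Around a high, pressure-gradient force acts outward with centrifugal, so Coriolis balances both:
fV = (1/ρ)|∂P/∂n| + V²/R  →  V² − fR·V + fR·V_g = 0
With fR = 5.93×10⁻⁵ × 1782×10³ m = 106 m/s:
V = [fR − √((fR)² − 4 fR V_g)]/2 = [106 − √(106² − 4×106×8.86)]/2 = 9.77 m/s
Supergeostrophic (V > V_g = 8.86 m/s), as expected around a high.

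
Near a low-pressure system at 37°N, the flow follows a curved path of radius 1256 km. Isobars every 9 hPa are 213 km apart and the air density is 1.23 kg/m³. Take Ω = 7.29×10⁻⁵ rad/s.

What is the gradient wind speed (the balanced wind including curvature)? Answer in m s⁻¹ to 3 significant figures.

Coriolis parameter at 37°N:
f = 2Ω sin φ = 2 × 7.29×10⁻⁵ × sin 37° = 8.77×10⁻⁵ s⁻¹
Pressure gradient: |∂P/∂n| = 900 Pa / 213000 m = 4.23×10⁻³ Pa/m
Geostrophic speed: V_g = |∂P/∂n|/(fρ) = 4.23×10⁻³/(8.77×10⁻⁵ × 1.23) = 39.2 m/s
Around a low, centrifugal force acts outward with Coriolis, so pressure-gradient force balances both:
(1/ρ)|∂P/∂n| = fV + V²/R  →  V² + fR·V − fR·V_g = 0
With fR = 8.77×10⁻⁵ × 1256×10³ m = 110 m/s:
V = [−fR + √((fR)² + 4 fR V_g)]/2 = [−110 + √(110² + 4×110×39.2)]/2 = 30.6 m/s
Subgeostrophic (V < V_g = 39.2 m/s), as expected around a low.

30.6 m s⁻¹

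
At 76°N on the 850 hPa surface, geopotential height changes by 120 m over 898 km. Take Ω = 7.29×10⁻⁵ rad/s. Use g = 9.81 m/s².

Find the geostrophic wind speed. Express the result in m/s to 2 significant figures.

Coriolis parameter at 76°N:
f = 2Ω sin φ = 2 × 7.29×10⁻⁵ × sin 76° = 1.41×10⁻⁴ s⁻¹
Height gradient: |∂Z/∂n| = 120 m / 898000 m = 1.34×10⁻⁴
On a pressure surface, geostrophic balance gives V_g = (g/f)|∂Z/∂n|:
V_g = 9.81 × 1.34×10⁻⁴ / 1.41×10⁻⁴ = 9.27 m/s

9.3 m/s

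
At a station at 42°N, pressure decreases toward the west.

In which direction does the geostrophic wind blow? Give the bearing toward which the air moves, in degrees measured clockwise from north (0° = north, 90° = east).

000°

The pressure-gradient force points toward the west (bearing 270°).
Geostrophic balance: in the Northern Hemisphere the Coriolis force deflects motion to the right, so the geostrophic wind blows 90° to the right of the pressure-gradient force (low pressure on the left).
Rotating 270° by 90° clockwise gives 000° — the wind blows toward the north.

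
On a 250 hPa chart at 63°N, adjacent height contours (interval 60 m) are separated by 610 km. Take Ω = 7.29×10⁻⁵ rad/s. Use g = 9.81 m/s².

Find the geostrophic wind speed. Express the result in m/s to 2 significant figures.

Coriolis parameter at 63°N:
f = 2Ω sin φ = 2 × 7.29×10⁻⁵ × sin 63° = 1.30×10⁻⁴ s⁻¹
Height gradient: |∂Z/∂n| = 60 m / 610000 m = 9.84×10⁻⁵
On a pressure surface, geostrophic balance gives V_g = (g/f)|∂Z/∂n|:
V_g = 9.81 × 9.84×10⁻⁵ / 1.30×10⁻⁴ = 7.43 m/s

7.4 m/s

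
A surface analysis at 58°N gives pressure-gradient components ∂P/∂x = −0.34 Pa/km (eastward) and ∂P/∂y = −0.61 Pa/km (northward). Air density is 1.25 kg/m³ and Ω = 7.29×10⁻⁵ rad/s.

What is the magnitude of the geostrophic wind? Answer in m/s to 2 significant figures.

Coriolis parameter at 58°N:
f = 2Ω sin φ = 2 × 7.29×10⁻⁵ × sin 58° = 1.24×10⁻⁴ s⁻¹
Component geostrophic relations (x east, y north):
u_g = −(1/(fρ)) ∂P/∂y,  v_g = (1/(fρ)) ∂P/∂x
u_g = −(−0.61×10⁻³)/(1.24×10⁻⁴ × 1.25) = 3.95 m/s;  v_g = (−0.34×10⁻³)/(1.24×10⁻⁴ × 1.25) = −2.20 m/s
|V_g| = √(u_g² + v_g²) = 4.52 m/s

4.5 m/s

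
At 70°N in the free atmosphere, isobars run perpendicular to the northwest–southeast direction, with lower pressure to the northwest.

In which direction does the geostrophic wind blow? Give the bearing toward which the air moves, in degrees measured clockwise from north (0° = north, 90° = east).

The pressure-gradient force points toward the northwest (bearing 315°).
Geostrophic balance: in the Northern Hemisphere the Coriolis force deflects motion to the right, so the geostrophic wind blows 90° to the right of the pressure-gradient force (low pressure on the left).
Rotating 315° by 90° clockwise gives 045° — the wind blows toward the northeast.

045°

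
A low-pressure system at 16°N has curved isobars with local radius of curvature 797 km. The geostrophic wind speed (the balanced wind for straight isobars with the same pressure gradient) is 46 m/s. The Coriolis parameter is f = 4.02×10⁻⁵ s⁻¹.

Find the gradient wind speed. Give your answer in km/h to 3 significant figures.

92.1 km/h

Around a low, centrifugal force acts outward with Coriolis, so pressure-gradient force balances both:
(1/ρ)|∂P/∂n| = fV + V²/R  →  V² + fR·V − fR·V_g = 0
With fR = 4.02×10⁻⁵ × 797×10³ m = 32.0 m/s:
V = [−fR + √((fR)² + 4 fR V_g)]/2 = [−32.0 + √(32.0² + 4×32.0×46)]/2 = 25.6 m/s
Subgeostrophic (V < V_g = 46 m/s), as expected around a low.
Converting: 25.6 m/s × 3.6 = 92.1 km/h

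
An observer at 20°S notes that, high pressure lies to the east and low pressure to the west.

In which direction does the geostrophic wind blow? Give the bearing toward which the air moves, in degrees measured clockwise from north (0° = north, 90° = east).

The pressure-gradient force points toward the west (bearing 270°).
Geostrophic balance: in the Southern Hemisphere the Coriolis force deflects motion to the left, so the geostrophic wind blows 90° to the left of the pressure-gradient force (low pressure on the right).
Rotating 270° by 90° counterclockwise gives 180° — the wind blows toward the south.

180°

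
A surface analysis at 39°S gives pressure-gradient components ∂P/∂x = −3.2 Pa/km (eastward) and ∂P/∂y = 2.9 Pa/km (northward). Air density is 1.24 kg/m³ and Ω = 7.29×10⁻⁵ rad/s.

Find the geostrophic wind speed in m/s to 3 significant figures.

Coriolis parameter at 39°S:
f = 2Ω sin φ = 2 × 7.29×10⁻⁵ × sin 39° = 9.18×10⁻⁵ s⁻¹
In the Southern Hemisphere f is negative: f = −9.18×10⁻⁵ s⁻¹.
Component geostrophic relations (x east, y north):
u_g = −(1/(fρ)) ∂P/∂y,  v_g = (1/(fρ)) ∂P/∂x
u_g = −(2.9×10⁻³)/(−9.18×10⁻⁵ × 1.24) = 25.5 m/s;  v_g = (−3.2×10⁻³)/(−9.18×10⁻⁵ × 1.24) = 28.1 m/s
|V_g| = √(u_g² + v_g²) = 38.0 m/s

38.0 m/s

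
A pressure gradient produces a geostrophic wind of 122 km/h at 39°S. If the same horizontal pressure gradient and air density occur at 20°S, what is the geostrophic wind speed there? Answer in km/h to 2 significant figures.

With the same pressure gradient and density, V_g ∝ 1/f ∝ 1/sin φ.
V₂ = V₁ · sin φ₁ / sin φ₂ = 122 × sin 39° / sin 20°
V₂ = 122 × 0.6293/0.3420 = 220 km/h

220 km/h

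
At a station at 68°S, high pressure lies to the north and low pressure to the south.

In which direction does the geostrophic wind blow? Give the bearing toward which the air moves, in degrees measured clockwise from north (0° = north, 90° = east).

090°

The pressure-gradient force points toward the south (bearing 180°).
Geostrophic balance: in the Southern Hemisphere the Coriolis force deflects motion to the left, so the geostrophic wind blows 90° to the left of the pressure-gradient force (low pressure on the right).
Rotating 180° by 90° counterclockwise gives 090° — the wind blows toward the east.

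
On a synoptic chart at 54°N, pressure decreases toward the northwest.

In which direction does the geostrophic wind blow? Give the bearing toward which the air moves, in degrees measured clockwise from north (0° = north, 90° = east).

045°

The pressure-gradient force points toward the northwest (bearing 315°).
Geostrophic balance: in the Northern Hemisphere the Coriolis force deflects motion to the right, so the geostrophic wind blows 90° to the right of the pressure-gradient force (low pressure on the left).
Rotating 315° by 90° clockwise gives 045° — the wind blows toward the northeast.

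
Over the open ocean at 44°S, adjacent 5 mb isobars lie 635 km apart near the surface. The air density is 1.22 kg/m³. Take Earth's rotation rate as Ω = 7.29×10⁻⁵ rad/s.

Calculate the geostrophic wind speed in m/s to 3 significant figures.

6.37 m/s

Coriolis parameter at 44°S:
f = 2Ω sin φ = 2 × 7.29×10⁻⁵ × sin 44° = 1.01×10⁻⁴ s⁻¹
Pressure gradient: |∂P/∂n| = 500 Pa / 635000 m = 7.87×10⁻⁴ Pa/m
Geostrophic balance (pressure-gradient force = Coriolis force):
V_g = (1/(fρ)) |∂P/∂n| = 7.87×10⁻⁴ / (1.01×10⁻⁴ × 1.22) = 6.37 m/s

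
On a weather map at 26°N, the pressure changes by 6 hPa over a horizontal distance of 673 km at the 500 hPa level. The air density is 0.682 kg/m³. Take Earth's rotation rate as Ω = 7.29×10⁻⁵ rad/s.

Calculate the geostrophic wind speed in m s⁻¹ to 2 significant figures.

20 m s⁻¹

Coriolis parameter at 26°N:
f = 2Ω sin φ = 2 × 7.29×10⁻⁵ × sin 26° = 6.39×10⁻⁵ s⁻¹
Pressure gradient: |∂P/∂n| = 600 Pa / 673000 m = 8.92×10⁻⁴ Pa/m
Geostrophic balance (pressure-gradient force = Coriolis force):
V_g = (1/(fρ)) |∂P/∂n| = 8.92×10⁻⁴ / (6.39×10⁻⁵ × 0.682) = 20.5 m/s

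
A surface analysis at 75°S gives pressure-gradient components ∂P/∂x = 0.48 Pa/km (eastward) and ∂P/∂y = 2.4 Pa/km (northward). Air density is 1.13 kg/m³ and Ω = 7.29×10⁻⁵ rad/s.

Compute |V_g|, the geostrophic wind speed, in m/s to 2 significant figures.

Coriolis parameter at 75°S:
f = 2Ω sin φ = 2 × 7.29×10⁻⁵ × sin 75° = 1.41×10⁻⁴ s⁻¹
In the Southern Hemisphere f is negative: f = −1.41×10⁻⁴ s⁻¹.
Component geostrophic relations (x east, y north):
u_g = −(1/(fρ)) ∂P/∂y,  v_g = (1/(fρ)) ∂P/∂x
u_g = −(2.4×10⁻³)/(−1.41×10⁻⁴ × 1.13) = 15.1 m/s;  v_g = (0.48×10⁻³)/(−1.41×10⁻⁴ × 1.13) = −3.02 m/s
|V_g| = √(u_g² + v_g²) = 15.4 m/s

15 m/s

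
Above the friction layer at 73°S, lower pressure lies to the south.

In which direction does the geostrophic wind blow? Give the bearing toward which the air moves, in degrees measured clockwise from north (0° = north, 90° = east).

The pressure-gradient force points toward the south (bearing 180°).
Geostrophic balance: in the Southern Hemisphere the Coriolis force deflects motion to the left, so the geostrophic wind blows 90° to the left of the pressure-gradient force (low pressure on the right).
Rotating 180° by 90° counterclockwise gives 090° — the wind blows toward the east.

090°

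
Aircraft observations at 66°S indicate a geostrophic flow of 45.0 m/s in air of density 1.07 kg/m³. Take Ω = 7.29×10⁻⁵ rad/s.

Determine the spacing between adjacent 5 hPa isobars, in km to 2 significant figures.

78 km

Coriolis parameter at 66°S:
f = 2Ω sin φ = 2 × 7.29×10⁻⁵ × sin 66° = 1.33×10⁻⁴ s⁻¹
Geostrophic balance rearranged: |∂P/∂n| = f ρ V_g
|∂P/∂n| = 1.33×10⁻⁴ × 1.07 × 45.0 = 6.41×10⁻³ Pa/m
Isobar spacing: Δn = ΔP/|∂P/∂n| = 500 Pa / 6.41×10⁻³ Pa/m = 77963 m ≈ 78 km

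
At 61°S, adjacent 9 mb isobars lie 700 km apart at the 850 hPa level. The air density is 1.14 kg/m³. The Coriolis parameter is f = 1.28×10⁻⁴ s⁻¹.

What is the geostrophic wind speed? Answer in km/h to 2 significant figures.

Pressure gradient: |∂P/∂n| = 900 Pa / 700000 m = 1.29×10⁻³ Pa/m
Geostrophic balance (pressure-gradient force = Coriolis force):
V_g = (1/(fρ)) |∂P/∂n| = 1.29×10⁻³ / (1.28×10⁻⁴ × 1.14) = 8.81 m/s
Converting: 8.81 m/s × 3.6 = 32 km/h

32 km/h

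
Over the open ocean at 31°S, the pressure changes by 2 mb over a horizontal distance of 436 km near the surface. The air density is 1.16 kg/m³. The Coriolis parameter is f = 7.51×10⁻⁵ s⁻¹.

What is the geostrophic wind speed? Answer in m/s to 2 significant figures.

Pressure gradient: |∂P/∂n| = 200 Pa / 436000 m = 4.59×10⁻⁴ Pa/m
Geostrophic balance (pressure-gradient force = Coriolis force):
V_g = (1/(fρ)) |∂P/∂n| = 4.59×10⁻⁴ / (7.51×10⁻⁵ × 1.16) = 5.27 m/s

5.3 m/s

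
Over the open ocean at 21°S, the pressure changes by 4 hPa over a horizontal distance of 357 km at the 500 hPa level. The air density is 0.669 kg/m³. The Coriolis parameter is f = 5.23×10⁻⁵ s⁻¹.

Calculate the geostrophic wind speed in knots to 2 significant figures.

62 knots

Pressure gradient: |∂P/∂n| = 400 Pa / 357000 m = 1.12×10⁻³ Pa/m
Geostrophic balance (pressure-gradient force = Coriolis force):
V_g = (1/(fρ)) |∂P/∂n| = 1.12×10⁻³ / (5.23×10⁻⁵ × 0.669) = 32.0 m/s
Converting: 32.0 m/s × 1.944 = 62 knots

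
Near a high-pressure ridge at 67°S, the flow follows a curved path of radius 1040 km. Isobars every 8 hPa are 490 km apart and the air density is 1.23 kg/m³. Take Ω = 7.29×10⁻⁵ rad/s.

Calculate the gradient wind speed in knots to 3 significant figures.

20.8 knots

Coriolis parameter at 67°S:
f = 2Ω sin φ = 2 × 7.29×10⁻⁵ × sin 67° = 1.34×10⁻⁴ s⁻¹
Pressure gradient: |∂P/∂n| = 800 Pa / 490000 m = 1.63×10⁻³ Pa/m
Geostrophic speed: V_g = |∂P/∂n|/(fρ) = 1.63×10⁻³/(1.34×10⁻⁴ × 1.23) = 9.89 m/s
Around a high, pressure-gradient force acts outward with centrifugal, so Coriolis balances both:
fV = (1/ρ)|∂P/∂n| + V²/R  →  V² − fR·V + fR·V_g = 0
With fR = 1.34×10⁻⁴ × 1040×10³ m = 140 m/s:
V = [fR − √((fR)² − 4 fR V_g)]/2 = [140 − √(140² − 4×140×9.89)]/2 = 10.7 m/s
Supergeostrophic (V > V_g = 9.89 m/s), as expected around a high.
Converting: 10.7 m/s × 1.944 = 20.8 knots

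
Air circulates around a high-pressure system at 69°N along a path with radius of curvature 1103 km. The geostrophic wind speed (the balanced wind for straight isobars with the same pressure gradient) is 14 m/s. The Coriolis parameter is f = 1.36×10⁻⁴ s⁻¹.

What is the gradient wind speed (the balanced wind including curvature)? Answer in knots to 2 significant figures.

30 knots

Around a high, pressure-gradient force acts outward with centrifugal, so Coriolis balances both:
fV = (1/ρ)|∂P/∂n| + V²/R  →  V² − fR·V + fR·V_g = 0
With fR = 1.36×10⁻⁴ × 1103×10³ m = 150 m/s:
V = [fR − √((fR)² − 4 fR V_g)]/2 = [150 − √(150² − 4×150×14)]/2 = 15.6 m/s
Supergeostrophic (V > V_g = 14 m/s), as expected around a high.
Converting: 15.6 m/s × 1.944 = 30 knots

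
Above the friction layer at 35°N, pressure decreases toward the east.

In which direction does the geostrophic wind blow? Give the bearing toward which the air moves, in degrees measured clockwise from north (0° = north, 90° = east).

180°

The pressure-gradient force points toward the east (bearing 090°).
Geostrophic balance: in the Northern Hemisphere the Coriolis force deflects motion to the right, so the geostrophic wind blows 90° to the right of the pressure-gradient force (low pressure on the left).
Rotating 090° by 90° clockwise gives 180° — the wind blows toward the south.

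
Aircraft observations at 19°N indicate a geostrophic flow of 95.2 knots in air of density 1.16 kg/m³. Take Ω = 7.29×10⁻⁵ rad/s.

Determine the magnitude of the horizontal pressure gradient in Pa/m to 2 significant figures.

2.7×10⁻³ Pa/m

Coriolis parameter at 19°N:
f = 2Ω sin φ = 2 × 7.29×10⁻⁵ × sin 19° = 4.75×10⁻⁵ s⁻¹
Wind speed in SI: 95.2 knots = 49.0 m/s
Geostrophic balance rearranged: |∂P/∂n| = f ρ V_g
|∂P/∂n| = 4.75×10⁻⁵ × 1.16 × 49.0 = 2.70×10⁻³ Pa/m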